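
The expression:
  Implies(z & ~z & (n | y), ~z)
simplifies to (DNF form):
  True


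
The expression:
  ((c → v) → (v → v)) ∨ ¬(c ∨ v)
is always true.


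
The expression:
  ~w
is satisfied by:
  {w: False}


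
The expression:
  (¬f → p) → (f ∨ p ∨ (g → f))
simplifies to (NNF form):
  True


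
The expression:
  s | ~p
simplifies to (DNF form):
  s | ~p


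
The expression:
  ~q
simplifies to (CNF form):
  ~q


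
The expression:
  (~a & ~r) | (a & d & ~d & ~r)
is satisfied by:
  {r: False, a: False}


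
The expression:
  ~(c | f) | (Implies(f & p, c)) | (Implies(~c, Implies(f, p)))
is always true.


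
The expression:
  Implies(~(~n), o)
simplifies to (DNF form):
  o | ~n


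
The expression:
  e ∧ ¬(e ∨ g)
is never true.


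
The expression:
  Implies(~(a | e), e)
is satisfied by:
  {a: True, e: True}
  {a: True, e: False}
  {e: True, a: False}


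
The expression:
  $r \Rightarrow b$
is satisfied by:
  {b: True, r: False}
  {r: False, b: False}
  {r: True, b: True}


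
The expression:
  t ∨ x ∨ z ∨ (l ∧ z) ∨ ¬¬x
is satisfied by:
  {t: True, x: True, z: True}
  {t: True, x: True, z: False}
  {t: True, z: True, x: False}
  {t: True, z: False, x: False}
  {x: True, z: True, t: False}
  {x: True, z: False, t: False}
  {z: True, x: False, t: False}


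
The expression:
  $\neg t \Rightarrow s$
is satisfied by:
  {t: True, s: True}
  {t: True, s: False}
  {s: True, t: False}


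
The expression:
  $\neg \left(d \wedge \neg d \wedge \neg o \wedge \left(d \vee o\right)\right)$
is always true.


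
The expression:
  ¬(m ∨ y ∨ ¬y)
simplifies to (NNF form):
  False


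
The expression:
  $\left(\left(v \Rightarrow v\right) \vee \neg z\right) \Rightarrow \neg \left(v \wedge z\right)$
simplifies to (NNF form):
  $\neg v \vee \neg z$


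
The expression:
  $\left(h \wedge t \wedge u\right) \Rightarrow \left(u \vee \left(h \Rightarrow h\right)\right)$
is always true.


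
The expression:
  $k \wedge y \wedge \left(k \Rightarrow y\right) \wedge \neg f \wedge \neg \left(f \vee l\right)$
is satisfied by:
  {y: True, k: True, f: False, l: False}


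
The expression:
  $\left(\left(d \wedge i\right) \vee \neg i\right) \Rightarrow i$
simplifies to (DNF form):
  $i$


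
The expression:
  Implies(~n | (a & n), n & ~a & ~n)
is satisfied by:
  {n: True, a: False}


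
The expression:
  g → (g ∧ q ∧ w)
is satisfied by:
  {q: True, w: True, g: False}
  {q: True, w: False, g: False}
  {w: True, q: False, g: False}
  {q: False, w: False, g: False}
  {q: True, g: True, w: True}


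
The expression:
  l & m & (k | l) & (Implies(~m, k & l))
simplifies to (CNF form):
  l & m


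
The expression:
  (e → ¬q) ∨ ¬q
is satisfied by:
  {e: False, q: False}
  {q: True, e: False}
  {e: True, q: False}


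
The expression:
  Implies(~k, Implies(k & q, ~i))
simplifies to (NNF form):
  True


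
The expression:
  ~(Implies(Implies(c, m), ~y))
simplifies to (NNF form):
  y & (m | ~c)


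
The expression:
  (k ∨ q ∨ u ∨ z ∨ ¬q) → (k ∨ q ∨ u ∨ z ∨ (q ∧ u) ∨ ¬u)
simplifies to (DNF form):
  True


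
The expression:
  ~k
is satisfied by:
  {k: False}


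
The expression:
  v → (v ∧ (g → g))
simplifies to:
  True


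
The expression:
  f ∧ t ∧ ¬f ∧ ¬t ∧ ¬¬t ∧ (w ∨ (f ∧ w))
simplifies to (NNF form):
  False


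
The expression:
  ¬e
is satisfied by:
  {e: False}


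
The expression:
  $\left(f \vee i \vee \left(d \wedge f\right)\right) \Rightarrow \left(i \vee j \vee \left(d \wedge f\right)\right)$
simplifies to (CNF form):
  $d \vee i \vee j \vee \neg f$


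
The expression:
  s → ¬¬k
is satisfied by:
  {k: True, s: False}
  {s: False, k: False}
  {s: True, k: True}


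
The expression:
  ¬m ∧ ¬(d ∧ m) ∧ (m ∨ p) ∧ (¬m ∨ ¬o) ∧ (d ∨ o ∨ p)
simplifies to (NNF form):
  p ∧ ¬m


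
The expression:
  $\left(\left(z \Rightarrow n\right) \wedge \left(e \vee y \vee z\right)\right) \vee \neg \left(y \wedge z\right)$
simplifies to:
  $n \vee \neg y \vee \neg z$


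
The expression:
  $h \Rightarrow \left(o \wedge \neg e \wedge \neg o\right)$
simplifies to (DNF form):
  $\neg h$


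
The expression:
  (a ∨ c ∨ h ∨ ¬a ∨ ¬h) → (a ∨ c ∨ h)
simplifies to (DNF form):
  a ∨ c ∨ h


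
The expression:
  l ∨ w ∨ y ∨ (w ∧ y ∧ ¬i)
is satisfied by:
  {y: True, l: True, w: True}
  {y: True, l: True, w: False}
  {y: True, w: True, l: False}
  {y: True, w: False, l: False}
  {l: True, w: True, y: False}
  {l: True, w: False, y: False}
  {w: True, l: False, y: False}


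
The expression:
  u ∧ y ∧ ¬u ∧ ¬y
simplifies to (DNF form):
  False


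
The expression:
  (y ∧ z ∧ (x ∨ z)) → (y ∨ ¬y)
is always true.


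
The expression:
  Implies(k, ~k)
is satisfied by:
  {k: False}


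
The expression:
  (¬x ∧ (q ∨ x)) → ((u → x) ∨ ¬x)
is always true.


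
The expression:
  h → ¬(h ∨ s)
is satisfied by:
  {h: False}


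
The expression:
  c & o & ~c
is never true.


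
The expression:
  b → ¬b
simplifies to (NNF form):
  ¬b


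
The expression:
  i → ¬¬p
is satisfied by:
  {p: True, i: False}
  {i: False, p: False}
  {i: True, p: True}


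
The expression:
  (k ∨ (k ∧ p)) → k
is always true.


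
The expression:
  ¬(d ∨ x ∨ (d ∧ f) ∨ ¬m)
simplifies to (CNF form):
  m ∧ ¬d ∧ ¬x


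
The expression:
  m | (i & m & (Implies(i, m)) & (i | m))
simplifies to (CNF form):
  m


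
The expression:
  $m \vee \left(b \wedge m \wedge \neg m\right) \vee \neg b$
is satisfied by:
  {m: True, b: False}
  {b: False, m: False}
  {b: True, m: True}


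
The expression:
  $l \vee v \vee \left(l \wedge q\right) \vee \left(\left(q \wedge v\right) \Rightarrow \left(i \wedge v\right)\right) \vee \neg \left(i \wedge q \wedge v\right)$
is always true.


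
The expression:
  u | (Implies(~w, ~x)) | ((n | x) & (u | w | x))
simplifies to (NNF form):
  True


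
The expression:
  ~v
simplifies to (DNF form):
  ~v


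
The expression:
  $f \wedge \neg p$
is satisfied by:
  {f: True, p: False}


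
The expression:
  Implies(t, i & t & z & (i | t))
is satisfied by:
  {i: True, z: True, t: False}
  {i: True, z: False, t: False}
  {z: True, i: False, t: False}
  {i: False, z: False, t: False}
  {i: True, t: True, z: True}


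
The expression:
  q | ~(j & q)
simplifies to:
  True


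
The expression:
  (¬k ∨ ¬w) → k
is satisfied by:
  {k: True}


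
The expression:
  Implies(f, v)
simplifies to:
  v | ~f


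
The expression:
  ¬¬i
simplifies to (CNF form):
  i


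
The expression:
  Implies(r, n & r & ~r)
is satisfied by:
  {r: False}


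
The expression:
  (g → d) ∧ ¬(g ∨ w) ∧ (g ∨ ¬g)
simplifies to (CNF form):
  ¬g ∧ ¬w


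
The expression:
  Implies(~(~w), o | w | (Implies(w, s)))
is always true.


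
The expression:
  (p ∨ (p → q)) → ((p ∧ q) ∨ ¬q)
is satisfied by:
  {p: True, q: False}
  {q: False, p: False}
  {q: True, p: True}


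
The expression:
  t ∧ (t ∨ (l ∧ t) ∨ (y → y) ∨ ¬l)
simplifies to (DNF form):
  t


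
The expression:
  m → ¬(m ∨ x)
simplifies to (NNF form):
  ¬m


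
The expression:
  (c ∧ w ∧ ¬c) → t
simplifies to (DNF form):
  True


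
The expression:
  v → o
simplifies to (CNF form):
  o ∨ ¬v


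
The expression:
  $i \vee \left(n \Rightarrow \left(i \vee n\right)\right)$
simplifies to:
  $\text{True}$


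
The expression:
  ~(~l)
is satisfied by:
  {l: True}


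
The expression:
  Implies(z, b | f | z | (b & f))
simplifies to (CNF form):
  True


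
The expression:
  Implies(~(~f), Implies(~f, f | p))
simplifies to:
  True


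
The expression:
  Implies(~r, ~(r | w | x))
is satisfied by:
  {r: True, x: False, w: False}
  {r: True, w: True, x: False}
  {r: True, x: True, w: False}
  {r: True, w: True, x: True}
  {w: False, x: False, r: False}


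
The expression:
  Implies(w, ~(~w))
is always true.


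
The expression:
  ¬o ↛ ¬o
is never true.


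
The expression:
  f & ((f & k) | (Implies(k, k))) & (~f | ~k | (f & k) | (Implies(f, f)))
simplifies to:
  f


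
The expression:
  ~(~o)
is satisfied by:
  {o: True}


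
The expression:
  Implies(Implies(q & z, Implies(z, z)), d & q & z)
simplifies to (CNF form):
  d & q & z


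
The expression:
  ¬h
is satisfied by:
  {h: False}


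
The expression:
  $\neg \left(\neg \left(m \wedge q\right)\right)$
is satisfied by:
  {m: True, q: True}


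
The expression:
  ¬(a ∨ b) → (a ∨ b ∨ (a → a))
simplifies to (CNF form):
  True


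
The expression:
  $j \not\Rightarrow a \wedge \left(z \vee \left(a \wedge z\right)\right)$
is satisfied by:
  {z: True, j: True, a: False}


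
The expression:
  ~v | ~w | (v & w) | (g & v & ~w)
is always true.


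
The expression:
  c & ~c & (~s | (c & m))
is never true.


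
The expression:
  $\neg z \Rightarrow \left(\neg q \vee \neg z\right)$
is always true.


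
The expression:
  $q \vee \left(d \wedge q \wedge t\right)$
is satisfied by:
  {q: True}


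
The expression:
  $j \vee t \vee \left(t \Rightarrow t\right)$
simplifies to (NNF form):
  $\text{True}$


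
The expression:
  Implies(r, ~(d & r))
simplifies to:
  ~d | ~r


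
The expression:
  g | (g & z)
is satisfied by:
  {g: True}


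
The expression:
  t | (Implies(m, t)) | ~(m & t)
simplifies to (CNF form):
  True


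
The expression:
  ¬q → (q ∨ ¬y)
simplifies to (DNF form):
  q ∨ ¬y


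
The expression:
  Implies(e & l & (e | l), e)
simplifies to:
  True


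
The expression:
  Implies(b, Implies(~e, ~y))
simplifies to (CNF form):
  e | ~b | ~y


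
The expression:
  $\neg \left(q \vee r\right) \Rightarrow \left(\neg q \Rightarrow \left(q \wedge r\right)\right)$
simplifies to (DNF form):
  $q \vee r$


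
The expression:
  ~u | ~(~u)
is always true.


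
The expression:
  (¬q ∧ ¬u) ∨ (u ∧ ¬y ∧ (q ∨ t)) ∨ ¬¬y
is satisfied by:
  {t: True, y: True, u: False, q: False}
  {y: True, u: False, q: False, t: False}
  {t: True, y: True, u: True, q: False}
  {y: True, u: True, q: False, t: False}
  {y: True, q: True, t: True, u: False}
  {y: True, q: True, u: False, t: False}
  {t: True, y: True, q: True, u: True}
  {y: True, q: True, u: True, t: False}
  {t: True, u: False, q: False, y: False}
  {t: False, u: False, q: False, y: False}
  {t: True, u: True, q: False, y: False}
  {t: True, q: True, u: True, y: False}
  {q: True, u: True, t: False, y: False}


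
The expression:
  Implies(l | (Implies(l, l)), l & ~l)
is never true.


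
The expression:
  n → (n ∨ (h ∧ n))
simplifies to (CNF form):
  True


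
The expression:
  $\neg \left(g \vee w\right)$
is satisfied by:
  {g: False, w: False}


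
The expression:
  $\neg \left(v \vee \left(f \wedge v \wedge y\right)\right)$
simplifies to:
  $\neg v$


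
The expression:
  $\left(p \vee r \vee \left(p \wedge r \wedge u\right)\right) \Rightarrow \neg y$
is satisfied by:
  {r: False, y: False, p: False}
  {p: True, r: False, y: False}
  {r: True, p: False, y: False}
  {p: True, r: True, y: False}
  {y: True, p: False, r: False}


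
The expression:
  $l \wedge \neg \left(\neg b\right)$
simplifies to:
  $b \wedge l$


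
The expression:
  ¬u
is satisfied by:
  {u: False}


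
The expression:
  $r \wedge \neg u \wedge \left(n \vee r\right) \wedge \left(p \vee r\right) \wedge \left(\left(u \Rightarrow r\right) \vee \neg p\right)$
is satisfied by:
  {r: True, u: False}


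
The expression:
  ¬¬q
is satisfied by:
  {q: True}


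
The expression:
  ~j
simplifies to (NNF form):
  ~j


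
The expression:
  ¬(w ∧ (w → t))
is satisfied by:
  {w: False, t: False}
  {t: True, w: False}
  {w: True, t: False}


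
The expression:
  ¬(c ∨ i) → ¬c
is always true.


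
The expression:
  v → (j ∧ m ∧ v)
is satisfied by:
  {m: True, j: True, v: False}
  {m: True, j: False, v: False}
  {j: True, m: False, v: False}
  {m: False, j: False, v: False}
  {m: True, v: True, j: True}


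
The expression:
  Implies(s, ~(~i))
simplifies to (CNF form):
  i | ~s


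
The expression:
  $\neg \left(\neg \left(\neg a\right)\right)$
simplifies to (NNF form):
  $\neg a$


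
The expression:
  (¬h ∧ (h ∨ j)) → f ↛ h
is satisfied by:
  {h: True, f: True, j: False}
  {h: True, f: False, j: False}
  {f: True, h: False, j: False}
  {h: False, f: False, j: False}
  {j: True, h: True, f: True}
  {j: True, h: True, f: False}
  {j: True, f: True, h: False}


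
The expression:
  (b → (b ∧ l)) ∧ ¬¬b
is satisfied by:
  {b: True, l: True}


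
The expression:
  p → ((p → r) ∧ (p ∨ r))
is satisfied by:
  {r: True, p: False}
  {p: False, r: False}
  {p: True, r: True}


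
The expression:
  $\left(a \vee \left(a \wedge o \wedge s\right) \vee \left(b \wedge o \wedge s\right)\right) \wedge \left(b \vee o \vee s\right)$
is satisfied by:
  {a: True, b: True, o: True, s: True}
  {a: True, b: True, o: True, s: False}
  {a: True, b: True, s: True, o: False}
  {a: True, b: True, s: False, o: False}
  {a: True, o: True, s: True, b: False}
  {a: True, o: True, s: False, b: False}
  {a: True, o: False, s: True, b: False}
  {b: True, s: True, o: True, a: False}


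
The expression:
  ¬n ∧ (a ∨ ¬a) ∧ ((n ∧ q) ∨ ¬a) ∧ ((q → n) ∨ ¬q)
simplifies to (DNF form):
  ¬a ∧ ¬n ∧ ¬q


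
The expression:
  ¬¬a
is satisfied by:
  {a: True}


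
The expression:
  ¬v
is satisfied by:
  {v: False}


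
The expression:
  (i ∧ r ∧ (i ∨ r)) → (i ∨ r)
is always true.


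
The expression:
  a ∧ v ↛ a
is never true.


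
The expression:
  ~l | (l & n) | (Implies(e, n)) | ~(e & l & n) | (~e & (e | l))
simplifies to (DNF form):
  True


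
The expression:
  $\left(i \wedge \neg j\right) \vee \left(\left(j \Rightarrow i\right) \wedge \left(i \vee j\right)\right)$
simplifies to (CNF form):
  $i$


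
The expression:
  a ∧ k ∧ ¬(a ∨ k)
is never true.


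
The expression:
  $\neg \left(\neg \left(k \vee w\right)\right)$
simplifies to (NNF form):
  $k \vee w$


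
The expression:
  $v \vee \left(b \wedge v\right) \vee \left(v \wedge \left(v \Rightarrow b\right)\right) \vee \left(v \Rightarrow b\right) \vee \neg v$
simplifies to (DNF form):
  $\text{True}$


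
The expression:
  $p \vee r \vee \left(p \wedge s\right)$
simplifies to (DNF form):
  $p \vee r$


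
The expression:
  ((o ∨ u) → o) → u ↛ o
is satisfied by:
  {u: True, o: False}


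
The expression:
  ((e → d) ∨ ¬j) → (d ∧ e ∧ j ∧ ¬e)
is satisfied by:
  {j: True, e: True, d: False}


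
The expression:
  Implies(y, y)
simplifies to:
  True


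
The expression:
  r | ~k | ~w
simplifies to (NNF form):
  r | ~k | ~w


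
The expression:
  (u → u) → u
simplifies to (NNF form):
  u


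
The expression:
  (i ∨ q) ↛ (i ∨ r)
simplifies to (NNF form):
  q ∧ ¬i ∧ ¬r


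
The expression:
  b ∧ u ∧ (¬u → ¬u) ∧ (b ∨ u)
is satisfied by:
  {u: True, b: True}


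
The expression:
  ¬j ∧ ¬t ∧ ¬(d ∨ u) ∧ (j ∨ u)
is never true.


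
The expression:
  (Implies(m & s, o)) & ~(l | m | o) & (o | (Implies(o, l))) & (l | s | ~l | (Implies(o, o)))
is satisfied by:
  {o: False, l: False, m: False}


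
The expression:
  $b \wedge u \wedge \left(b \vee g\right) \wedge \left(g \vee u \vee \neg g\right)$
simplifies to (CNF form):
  $b \wedge u$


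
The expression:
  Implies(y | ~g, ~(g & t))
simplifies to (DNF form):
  ~g | ~t | ~y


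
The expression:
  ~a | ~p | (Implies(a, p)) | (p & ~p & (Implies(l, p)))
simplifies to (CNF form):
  True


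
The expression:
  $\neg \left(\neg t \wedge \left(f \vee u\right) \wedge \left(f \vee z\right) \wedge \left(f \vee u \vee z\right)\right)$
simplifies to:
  $t \vee \left(\neg f \wedge \neg u\right) \vee \left(\neg f \wedge \neg z\right)$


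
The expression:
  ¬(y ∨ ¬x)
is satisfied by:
  {x: True, y: False}


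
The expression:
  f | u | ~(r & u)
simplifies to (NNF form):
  True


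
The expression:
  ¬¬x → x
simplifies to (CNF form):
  True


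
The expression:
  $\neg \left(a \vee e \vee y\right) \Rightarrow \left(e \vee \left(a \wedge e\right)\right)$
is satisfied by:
  {a: True, y: True, e: True}
  {a: True, y: True, e: False}
  {a: True, e: True, y: False}
  {a: True, e: False, y: False}
  {y: True, e: True, a: False}
  {y: True, e: False, a: False}
  {e: True, y: False, a: False}


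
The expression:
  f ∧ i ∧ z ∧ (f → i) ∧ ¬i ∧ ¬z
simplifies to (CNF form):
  False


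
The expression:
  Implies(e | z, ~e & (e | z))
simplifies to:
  ~e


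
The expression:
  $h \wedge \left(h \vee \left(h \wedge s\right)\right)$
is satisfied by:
  {h: True}


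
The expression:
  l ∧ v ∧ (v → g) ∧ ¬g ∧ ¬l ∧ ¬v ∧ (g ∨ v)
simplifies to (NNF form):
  False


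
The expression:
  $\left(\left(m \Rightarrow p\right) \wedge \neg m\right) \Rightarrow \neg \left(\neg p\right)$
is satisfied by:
  {m: True, p: True}
  {m: True, p: False}
  {p: True, m: False}


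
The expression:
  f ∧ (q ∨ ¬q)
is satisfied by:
  {f: True}


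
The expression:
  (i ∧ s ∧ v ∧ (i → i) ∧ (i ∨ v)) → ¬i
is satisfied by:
  {s: False, v: False, i: False}
  {i: True, s: False, v: False}
  {v: True, s: False, i: False}
  {i: True, v: True, s: False}
  {s: True, i: False, v: False}
  {i: True, s: True, v: False}
  {v: True, s: True, i: False}


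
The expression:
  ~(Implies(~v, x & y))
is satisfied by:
  {y: False, v: False, x: False}
  {x: True, y: False, v: False}
  {y: True, x: False, v: False}


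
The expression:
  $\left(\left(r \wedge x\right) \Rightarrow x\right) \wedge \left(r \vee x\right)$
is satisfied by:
  {r: True, x: True}
  {r: True, x: False}
  {x: True, r: False}


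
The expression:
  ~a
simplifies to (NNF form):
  ~a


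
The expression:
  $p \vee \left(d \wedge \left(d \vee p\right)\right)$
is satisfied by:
  {d: True, p: True}
  {d: True, p: False}
  {p: True, d: False}


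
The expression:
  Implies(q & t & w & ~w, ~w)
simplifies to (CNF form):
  True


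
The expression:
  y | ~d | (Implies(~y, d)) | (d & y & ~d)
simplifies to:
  True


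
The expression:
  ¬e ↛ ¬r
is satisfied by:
  {r: True, e: False}


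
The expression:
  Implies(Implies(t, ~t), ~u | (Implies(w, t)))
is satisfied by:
  {t: True, w: False, u: False}
  {w: False, u: False, t: False}
  {t: True, u: True, w: False}
  {u: True, w: False, t: False}
  {t: True, w: True, u: False}
  {w: True, t: False, u: False}
  {t: True, u: True, w: True}


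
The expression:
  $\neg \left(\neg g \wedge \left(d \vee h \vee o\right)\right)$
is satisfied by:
  {g: True, o: False, d: False, h: False}
  {g: True, h: True, o: False, d: False}
  {g: True, d: True, o: False, h: False}
  {g: True, h: True, d: True, o: False}
  {g: True, o: True, d: False, h: False}
  {g: True, h: True, o: True, d: False}
  {g: True, d: True, o: True, h: False}
  {g: True, h: True, d: True, o: True}
  {h: False, o: False, d: False, g: False}


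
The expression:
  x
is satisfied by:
  {x: True}


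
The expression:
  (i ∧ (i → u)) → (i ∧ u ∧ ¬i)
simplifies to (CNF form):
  ¬i ∨ ¬u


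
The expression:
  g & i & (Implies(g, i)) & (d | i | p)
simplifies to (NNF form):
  g & i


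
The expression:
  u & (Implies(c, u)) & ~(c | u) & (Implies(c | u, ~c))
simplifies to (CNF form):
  False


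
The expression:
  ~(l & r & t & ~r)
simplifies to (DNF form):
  True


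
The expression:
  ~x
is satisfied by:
  {x: False}


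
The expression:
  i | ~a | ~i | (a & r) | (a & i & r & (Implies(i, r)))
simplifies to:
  True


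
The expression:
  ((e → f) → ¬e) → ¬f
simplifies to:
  e ∨ ¬f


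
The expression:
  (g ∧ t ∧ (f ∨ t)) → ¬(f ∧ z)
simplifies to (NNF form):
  ¬f ∨ ¬g ∨ ¬t ∨ ¬z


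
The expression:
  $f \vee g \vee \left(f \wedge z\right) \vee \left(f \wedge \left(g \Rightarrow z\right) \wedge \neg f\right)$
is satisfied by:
  {g: True, f: True}
  {g: True, f: False}
  {f: True, g: False}


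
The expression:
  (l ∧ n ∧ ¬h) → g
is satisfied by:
  {g: True, h: True, l: False, n: False}
  {g: True, l: False, h: False, n: False}
  {h: True, g: False, l: False, n: False}
  {g: False, l: False, h: False, n: False}
  {n: True, g: True, h: True, l: False}
  {n: True, g: True, l: False, h: False}
  {n: True, h: True, g: False, l: False}
  {n: True, g: False, l: False, h: False}
  {g: True, l: True, h: True, n: False}
  {g: True, l: True, n: False, h: False}
  {l: True, h: True, n: False, g: False}
  {l: True, n: False, h: False, g: False}
  {g: True, l: True, n: True, h: True}
  {g: True, l: True, n: True, h: False}
  {l: True, n: True, h: True, g: False}


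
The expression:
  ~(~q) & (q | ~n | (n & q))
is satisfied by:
  {q: True}


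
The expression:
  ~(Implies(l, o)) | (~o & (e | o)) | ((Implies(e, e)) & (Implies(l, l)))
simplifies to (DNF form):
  True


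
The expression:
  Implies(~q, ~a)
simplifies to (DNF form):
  q | ~a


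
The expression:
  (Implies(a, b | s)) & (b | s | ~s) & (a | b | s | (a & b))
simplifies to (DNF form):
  b | s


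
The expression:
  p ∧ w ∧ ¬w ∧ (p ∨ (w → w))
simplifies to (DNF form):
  False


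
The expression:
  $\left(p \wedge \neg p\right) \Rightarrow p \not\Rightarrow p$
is always true.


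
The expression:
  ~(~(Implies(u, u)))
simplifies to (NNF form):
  True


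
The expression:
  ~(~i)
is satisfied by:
  {i: True}


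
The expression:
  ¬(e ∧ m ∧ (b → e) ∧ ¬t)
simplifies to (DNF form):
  t ∨ ¬e ∨ ¬m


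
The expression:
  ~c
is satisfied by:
  {c: False}


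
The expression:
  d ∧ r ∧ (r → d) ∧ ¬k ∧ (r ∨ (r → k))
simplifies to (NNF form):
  d ∧ r ∧ ¬k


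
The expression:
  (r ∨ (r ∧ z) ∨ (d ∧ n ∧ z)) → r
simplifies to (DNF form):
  r ∨ ¬d ∨ ¬n ∨ ¬z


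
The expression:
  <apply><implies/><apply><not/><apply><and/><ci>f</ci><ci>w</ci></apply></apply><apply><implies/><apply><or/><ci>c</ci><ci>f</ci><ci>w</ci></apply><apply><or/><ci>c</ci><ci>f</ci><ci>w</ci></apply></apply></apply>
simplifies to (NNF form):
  <true/>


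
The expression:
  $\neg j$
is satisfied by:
  {j: False}


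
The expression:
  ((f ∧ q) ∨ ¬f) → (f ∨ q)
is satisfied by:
  {q: True, f: True}
  {q: True, f: False}
  {f: True, q: False}


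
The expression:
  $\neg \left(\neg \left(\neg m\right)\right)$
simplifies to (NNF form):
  $\neg m$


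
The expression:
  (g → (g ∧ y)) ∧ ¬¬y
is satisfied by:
  {y: True}


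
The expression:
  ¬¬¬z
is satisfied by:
  {z: False}


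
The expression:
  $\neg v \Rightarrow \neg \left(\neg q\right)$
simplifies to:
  $q \vee v$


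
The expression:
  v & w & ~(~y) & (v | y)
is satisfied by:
  {w: True, y: True, v: True}


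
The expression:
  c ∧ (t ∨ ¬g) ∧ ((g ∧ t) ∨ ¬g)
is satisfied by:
  {c: True, t: True, g: False}
  {c: True, g: False, t: False}
  {c: True, t: True, g: True}


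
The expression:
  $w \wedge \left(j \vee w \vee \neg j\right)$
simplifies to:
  $w$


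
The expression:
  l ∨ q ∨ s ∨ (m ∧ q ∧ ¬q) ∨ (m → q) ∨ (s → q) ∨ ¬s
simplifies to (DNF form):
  True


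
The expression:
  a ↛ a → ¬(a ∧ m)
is always true.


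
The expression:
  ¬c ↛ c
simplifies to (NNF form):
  ¬c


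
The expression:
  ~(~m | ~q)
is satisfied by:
  {m: True, q: True}


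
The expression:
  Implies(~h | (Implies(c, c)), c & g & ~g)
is never true.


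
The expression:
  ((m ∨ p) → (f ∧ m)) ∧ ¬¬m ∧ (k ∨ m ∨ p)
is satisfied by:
  {m: True, f: True}


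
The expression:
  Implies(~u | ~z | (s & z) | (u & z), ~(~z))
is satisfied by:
  {z: True}


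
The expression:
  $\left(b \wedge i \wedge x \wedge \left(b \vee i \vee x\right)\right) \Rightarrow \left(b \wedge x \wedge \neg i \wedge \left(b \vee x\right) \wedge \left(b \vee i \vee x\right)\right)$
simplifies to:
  $\neg b \vee \neg i \vee \neg x$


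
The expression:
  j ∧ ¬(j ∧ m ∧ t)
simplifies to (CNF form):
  j ∧ (¬m ∨ ¬t)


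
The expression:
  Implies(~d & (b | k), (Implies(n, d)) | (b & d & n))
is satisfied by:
  {d: True, b: False, k: False, n: False}
  {d: True, k: True, b: False, n: False}
  {d: True, b: True, k: False, n: False}
  {d: True, k: True, b: True, n: False}
  {d: False, b: False, k: False, n: False}
  {k: True, d: False, b: False, n: False}
  {b: True, d: False, k: False, n: False}
  {k: True, b: True, d: False, n: False}
  {n: True, d: True, b: False, k: False}
  {n: True, k: True, d: True, b: False}
  {n: True, d: True, b: True, k: False}
  {n: True, k: True, d: True, b: True}
  {n: True, d: False, b: False, k: False}


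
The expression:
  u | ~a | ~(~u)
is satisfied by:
  {u: True, a: False}
  {a: False, u: False}
  {a: True, u: True}


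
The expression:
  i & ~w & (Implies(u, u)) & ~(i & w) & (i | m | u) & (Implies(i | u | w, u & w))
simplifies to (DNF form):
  False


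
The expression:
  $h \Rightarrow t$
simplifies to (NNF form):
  $t \vee \neg h$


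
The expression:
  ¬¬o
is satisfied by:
  {o: True}


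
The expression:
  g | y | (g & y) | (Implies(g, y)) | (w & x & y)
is always true.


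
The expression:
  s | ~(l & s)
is always true.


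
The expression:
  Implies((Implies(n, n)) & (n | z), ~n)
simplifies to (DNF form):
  ~n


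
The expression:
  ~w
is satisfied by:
  {w: False}


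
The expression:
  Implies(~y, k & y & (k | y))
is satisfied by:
  {y: True}


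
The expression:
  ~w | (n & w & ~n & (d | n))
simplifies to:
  ~w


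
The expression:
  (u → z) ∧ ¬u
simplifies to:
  ¬u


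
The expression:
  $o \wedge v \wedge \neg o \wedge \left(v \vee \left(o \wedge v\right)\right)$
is never true.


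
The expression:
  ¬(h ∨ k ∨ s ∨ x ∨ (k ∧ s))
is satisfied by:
  {x: False, h: False, k: False, s: False}


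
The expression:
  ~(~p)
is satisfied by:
  {p: True}


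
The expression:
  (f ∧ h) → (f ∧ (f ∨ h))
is always true.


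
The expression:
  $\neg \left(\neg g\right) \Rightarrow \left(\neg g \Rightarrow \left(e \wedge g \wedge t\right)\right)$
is always true.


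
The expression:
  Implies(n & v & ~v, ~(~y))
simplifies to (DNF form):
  True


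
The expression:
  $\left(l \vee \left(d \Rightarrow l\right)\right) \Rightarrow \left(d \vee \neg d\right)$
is always true.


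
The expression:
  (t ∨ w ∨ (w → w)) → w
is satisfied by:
  {w: True}


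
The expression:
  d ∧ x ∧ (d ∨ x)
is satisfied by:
  {d: True, x: True}


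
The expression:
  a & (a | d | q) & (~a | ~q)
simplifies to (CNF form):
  a & ~q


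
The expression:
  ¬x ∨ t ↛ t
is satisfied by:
  {x: False}


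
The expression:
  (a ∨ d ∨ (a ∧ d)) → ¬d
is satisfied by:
  {d: False}


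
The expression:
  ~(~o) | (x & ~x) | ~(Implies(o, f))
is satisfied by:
  {o: True}


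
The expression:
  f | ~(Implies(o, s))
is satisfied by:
  {o: True, f: True, s: False}
  {f: True, s: False, o: False}
  {o: True, f: True, s: True}
  {f: True, s: True, o: False}
  {o: True, s: False, f: False}


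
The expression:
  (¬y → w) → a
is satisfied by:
  {a: True, w: False, y: False}
  {a: True, y: True, w: False}
  {a: True, w: True, y: False}
  {a: True, y: True, w: True}
  {y: False, w: False, a: False}


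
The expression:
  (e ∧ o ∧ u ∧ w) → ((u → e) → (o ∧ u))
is always true.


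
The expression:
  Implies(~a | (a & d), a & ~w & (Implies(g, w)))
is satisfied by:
  {a: True, g: False, w: False, d: False}
  {a: True, w: True, g: False, d: False}
  {a: True, g: True, w: False, d: False}
  {a: True, w: True, g: True, d: False}
  {a: True, d: True, g: False, w: False}


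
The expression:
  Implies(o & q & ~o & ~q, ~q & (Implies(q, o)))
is always true.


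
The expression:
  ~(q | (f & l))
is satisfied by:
  {q: False, l: False, f: False}
  {f: True, q: False, l: False}
  {l: True, q: False, f: False}


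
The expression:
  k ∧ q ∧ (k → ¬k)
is never true.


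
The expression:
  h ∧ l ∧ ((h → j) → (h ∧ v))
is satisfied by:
  {h: True, v: True, l: True, j: False}
  {h: True, l: True, v: False, j: False}
  {h: True, j: True, v: True, l: True}


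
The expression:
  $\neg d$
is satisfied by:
  {d: False}


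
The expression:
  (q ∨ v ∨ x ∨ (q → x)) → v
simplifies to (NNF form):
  v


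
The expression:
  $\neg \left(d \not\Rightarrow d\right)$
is always true.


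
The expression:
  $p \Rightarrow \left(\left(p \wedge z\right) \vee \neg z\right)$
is always true.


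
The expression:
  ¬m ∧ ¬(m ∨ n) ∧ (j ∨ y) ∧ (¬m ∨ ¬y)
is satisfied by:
  {y: True, j: True, n: False, m: False}
  {y: True, n: False, j: False, m: False}
  {j: True, y: False, n: False, m: False}


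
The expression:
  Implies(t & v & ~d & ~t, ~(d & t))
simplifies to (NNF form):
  True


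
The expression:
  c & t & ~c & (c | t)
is never true.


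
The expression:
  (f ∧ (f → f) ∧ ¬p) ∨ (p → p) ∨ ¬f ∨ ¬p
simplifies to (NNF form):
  True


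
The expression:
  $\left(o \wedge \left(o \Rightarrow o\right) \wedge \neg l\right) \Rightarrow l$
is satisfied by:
  {l: True, o: False}
  {o: False, l: False}
  {o: True, l: True}


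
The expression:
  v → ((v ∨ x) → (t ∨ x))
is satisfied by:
  {x: True, t: True, v: False}
  {x: True, v: False, t: False}
  {t: True, v: False, x: False}
  {t: False, v: False, x: False}
  {x: True, t: True, v: True}
  {x: True, v: True, t: False}
  {t: True, v: True, x: False}


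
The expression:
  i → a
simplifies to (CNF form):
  a ∨ ¬i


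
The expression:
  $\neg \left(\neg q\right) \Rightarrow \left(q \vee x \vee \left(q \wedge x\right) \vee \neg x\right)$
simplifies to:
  $\text{True}$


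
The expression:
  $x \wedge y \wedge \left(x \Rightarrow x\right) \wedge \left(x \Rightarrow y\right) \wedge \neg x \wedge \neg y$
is never true.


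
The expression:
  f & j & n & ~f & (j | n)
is never true.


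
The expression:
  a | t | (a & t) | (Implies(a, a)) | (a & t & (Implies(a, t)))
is always true.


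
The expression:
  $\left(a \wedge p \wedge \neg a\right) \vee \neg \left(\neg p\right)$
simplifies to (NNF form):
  $p$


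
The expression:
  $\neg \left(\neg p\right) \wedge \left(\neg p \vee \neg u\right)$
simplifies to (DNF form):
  $p \wedge \neg u$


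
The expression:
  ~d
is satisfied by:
  {d: False}


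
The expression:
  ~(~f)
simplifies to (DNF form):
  f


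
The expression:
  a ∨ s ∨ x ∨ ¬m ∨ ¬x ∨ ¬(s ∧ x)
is always true.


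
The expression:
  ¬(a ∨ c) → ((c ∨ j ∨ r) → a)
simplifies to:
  a ∨ c ∨ (¬j ∧ ¬r)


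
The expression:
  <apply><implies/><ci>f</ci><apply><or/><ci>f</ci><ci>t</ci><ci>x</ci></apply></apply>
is always true.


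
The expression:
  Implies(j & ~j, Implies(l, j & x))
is always true.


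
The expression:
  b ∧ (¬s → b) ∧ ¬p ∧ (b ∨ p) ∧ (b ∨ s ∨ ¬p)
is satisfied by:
  {b: True, p: False}


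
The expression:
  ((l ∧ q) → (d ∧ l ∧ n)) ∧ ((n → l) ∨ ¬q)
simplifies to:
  (¬l ∧ ¬n) ∨ (d ∧ l ∧ n) ∨ ¬q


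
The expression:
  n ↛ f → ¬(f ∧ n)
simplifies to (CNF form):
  True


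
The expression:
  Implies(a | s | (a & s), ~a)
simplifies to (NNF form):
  ~a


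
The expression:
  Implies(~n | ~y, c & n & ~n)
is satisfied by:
  {y: True, n: True}


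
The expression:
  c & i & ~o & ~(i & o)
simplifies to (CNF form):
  c & i & ~o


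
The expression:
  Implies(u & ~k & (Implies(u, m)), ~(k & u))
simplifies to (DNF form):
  True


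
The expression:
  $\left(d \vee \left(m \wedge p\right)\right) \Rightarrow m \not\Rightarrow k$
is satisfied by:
  {d: False, p: False, m: False, k: False}
  {k: True, d: False, p: False, m: False}
  {m: True, d: False, p: False, k: False}
  {k: True, m: True, d: False, p: False}
  {p: True, k: False, d: False, m: False}
  {k: True, p: True, d: False, m: False}
  {m: True, p: True, k: False, d: False}
  {m: True, d: True, k: False, p: False}
  {m: True, d: True, p: True, k: False}


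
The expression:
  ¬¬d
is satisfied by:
  {d: True}


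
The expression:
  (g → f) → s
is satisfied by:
  {g: True, s: True, f: False}
  {s: True, f: False, g: False}
  {g: True, s: True, f: True}
  {s: True, f: True, g: False}
  {g: True, f: False, s: False}


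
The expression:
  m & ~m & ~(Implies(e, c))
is never true.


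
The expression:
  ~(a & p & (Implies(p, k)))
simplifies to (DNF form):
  ~a | ~k | ~p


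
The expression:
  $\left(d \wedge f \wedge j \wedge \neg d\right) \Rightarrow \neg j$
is always true.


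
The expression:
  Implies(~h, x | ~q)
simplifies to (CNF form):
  h | x | ~q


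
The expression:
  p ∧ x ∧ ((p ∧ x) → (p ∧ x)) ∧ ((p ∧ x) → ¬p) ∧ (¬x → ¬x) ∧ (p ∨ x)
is never true.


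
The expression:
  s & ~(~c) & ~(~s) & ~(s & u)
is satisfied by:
  {c: True, s: True, u: False}


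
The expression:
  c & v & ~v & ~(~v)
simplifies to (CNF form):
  False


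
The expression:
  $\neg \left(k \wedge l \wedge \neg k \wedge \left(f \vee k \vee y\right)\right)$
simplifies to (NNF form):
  $\text{True}$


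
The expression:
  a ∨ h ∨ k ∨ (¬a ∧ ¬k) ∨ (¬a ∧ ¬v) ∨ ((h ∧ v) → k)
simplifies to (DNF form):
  True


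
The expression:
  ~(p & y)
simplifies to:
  ~p | ~y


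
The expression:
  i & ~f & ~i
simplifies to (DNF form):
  False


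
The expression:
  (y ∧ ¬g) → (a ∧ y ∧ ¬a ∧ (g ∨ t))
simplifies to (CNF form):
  g ∨ ¬y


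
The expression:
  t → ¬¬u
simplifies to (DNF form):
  u ∨ ¬t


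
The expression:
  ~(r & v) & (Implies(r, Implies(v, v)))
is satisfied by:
  {v: False, r: False}
  {r: True, v: False}
  {v: True, r: False}


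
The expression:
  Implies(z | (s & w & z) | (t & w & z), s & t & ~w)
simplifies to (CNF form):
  (s | ~z) & (t | ~z) & (~w | ~z)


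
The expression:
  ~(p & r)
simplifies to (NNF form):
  ~p | ~r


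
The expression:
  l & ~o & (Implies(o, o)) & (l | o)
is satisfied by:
  {l: True, o: False}


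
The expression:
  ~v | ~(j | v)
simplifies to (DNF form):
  ~v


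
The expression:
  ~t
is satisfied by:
  {t: False}


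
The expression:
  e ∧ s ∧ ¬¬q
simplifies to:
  e ∧ q ∧ s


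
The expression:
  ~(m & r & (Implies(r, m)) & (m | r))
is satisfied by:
  {m: False, r: False}
  {r: True, m: False}
  {m: True, r: False}


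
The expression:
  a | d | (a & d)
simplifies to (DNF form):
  a | d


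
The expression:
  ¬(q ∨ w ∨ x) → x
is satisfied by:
  {x: True, q: True, w: True}
  {x: True, q: True, w: False}
  {x: True, w: True, q: False}
  {x: True, w: False, q: False}
  {q: True, w: True, x: False}
  {q: True, w: False, x: False}
  {w: True, q: False, x: False}


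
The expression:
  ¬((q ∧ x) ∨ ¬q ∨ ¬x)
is never true.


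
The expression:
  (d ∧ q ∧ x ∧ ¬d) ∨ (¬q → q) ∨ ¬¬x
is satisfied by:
  {x: True, q: True}
  {x: True, q: False}
  {q: True, x: False}


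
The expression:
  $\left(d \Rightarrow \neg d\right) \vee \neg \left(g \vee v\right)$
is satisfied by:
  {g: False, d: False, v: False}
  {v: True, g: False, d: False}
  {g: True, v: False, d: False}
  {v: True, g: True, d: False}
  {d: True, v: False, g: False}


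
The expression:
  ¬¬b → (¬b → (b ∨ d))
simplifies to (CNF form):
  True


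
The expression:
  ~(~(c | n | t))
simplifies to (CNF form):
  c | n | t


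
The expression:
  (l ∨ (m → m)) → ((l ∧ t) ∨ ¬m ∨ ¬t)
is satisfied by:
  {l: True, m: False, t: False}
  {m: False, t: False, l: False}
  {t: True, l: True, m: False}
  {t: True, m: False, l: False}
  {l: True, m: True, t: False}
  {m: True, l: False, t: False}
  {t: True, m: True, l: True}


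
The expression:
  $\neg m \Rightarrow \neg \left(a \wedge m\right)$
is always true.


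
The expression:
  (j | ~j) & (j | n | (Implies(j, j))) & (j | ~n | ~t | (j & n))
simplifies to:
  j | ~n | ~t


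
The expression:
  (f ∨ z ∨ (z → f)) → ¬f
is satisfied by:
  {f: False}


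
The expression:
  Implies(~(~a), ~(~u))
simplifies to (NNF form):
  u | ~a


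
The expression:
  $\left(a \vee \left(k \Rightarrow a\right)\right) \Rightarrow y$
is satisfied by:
  {y: True, k: True, a: False}
  {y: True, a: False, k: False}
  {y: True, k: True, a: True}
  {y: True, a: True, k: False}
  {k: True, a: False, y: False}


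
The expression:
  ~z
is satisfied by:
  {z: False}


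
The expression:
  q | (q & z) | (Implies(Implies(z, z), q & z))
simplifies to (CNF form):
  q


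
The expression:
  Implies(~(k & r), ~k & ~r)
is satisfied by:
  {k: False, r: False}
  {r: True, k: True}


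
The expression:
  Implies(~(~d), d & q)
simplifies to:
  q | ~d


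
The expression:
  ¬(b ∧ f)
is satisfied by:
  {b: False, f: False}
  {f: True, b: False}
  {b: True, f: False}


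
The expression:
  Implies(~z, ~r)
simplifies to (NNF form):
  z | ~r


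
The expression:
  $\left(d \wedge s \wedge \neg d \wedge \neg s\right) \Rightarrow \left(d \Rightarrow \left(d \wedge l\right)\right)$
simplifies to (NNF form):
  $\text{True}$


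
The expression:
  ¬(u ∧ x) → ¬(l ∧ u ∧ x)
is always true.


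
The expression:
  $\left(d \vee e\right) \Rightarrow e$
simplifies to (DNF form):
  $e \vee \neg d$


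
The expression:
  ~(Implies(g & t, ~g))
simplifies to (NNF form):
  g & t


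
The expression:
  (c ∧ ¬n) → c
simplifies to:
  True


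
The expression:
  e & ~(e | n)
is never true.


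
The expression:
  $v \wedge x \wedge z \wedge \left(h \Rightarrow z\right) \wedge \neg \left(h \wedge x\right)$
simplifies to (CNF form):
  $v \wedge x \wedge z \wedge \neg h$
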